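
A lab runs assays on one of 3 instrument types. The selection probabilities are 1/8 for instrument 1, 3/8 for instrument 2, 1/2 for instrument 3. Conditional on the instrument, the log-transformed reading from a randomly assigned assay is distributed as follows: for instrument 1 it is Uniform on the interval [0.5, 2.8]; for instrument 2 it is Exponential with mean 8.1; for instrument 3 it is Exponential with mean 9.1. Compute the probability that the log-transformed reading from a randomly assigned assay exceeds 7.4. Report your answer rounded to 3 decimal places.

Conditional on each instrument, P(X > 7.4): 1: 0; 2: 0.401086; 3: 0.443443.
By total probability, P(X > 7.4) = 0.125·0 + 0.375·0.401086 + 0.5·0.443443 = 0.372128.

0.372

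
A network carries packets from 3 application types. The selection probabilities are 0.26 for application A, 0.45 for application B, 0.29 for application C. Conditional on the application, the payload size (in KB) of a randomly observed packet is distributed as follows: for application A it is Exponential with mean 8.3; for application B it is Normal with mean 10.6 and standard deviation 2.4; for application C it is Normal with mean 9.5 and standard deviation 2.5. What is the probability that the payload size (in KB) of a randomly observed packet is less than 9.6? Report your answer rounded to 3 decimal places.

0.480

Conditional on each application, P(X < 9.6): A: 0.685454; B: 0.338461; C: 0.515953.
By total probability, P(X < 9.6) = 0.26·0.685454 + 0.45·0.338461 + 0.29·0.515953 = 0.480152.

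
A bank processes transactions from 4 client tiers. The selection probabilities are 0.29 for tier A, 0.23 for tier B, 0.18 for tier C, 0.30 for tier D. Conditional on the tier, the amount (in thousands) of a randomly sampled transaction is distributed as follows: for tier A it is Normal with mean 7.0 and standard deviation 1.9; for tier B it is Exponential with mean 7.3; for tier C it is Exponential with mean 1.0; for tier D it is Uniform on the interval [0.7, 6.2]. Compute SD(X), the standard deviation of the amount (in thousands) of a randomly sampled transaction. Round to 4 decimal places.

4.4957

Per component, A: μ=7, E[X²]=52.61; B: μ=7.3, E[X²]=106.58; C: μ=1, E[X²]=2; D: μ=3.45, E[X²]=14.4233.
E[X] = 0.29·7 + 0.23·7.3 + 0.18·1 + 0.3·3.45 = 4.924.
E[X²] = 0.29·52.61 + 0.23·106.58 + 0.18·2 + 0.3·14.4233 = 44.4573.
Var(X) = E[X²] − (E[X])² = 44.4573 − 24.2458 = 20.2115.
SD(X) = √20.2115 = 4.49572.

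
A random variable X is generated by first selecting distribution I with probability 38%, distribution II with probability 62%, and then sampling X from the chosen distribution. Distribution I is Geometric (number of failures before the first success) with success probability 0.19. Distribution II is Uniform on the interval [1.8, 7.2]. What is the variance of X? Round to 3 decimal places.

Per component, I: μ=4.26316, E[X²]=40.6122; II: μ=4.5, E[X²]=22.68.
E[X] = 0.38·4.26316 + 0.62·4.5 = 4.41.
E[X²] = 0.38·40.6122 + 0.62·22.68 = 29.4942.
Var(X) = E[X²] − (E[X])² = 29.4942 − 19.4481 = 10.0461.

10.046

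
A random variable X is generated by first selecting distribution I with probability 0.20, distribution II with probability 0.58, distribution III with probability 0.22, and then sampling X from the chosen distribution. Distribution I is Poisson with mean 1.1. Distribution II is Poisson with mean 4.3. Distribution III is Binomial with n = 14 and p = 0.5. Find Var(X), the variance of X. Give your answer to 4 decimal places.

7.1337

Per component, I: μ=1.1, E[X²]=2.31; II: μ=4.3, E[X²]=22.79; III: μ=7, E[X²]=52.5.
E[X] = 0.2·1.1 + 0.58·4.3 + 0.22·7 = 4.254.
E[X²] = 0.2·2.31 + 0.58·22.79 + 0.22·52.5 = 25.2302.
Var(X) = E[X²] − (E[X])² = 25.2302 − 18.0965 = 7.13368.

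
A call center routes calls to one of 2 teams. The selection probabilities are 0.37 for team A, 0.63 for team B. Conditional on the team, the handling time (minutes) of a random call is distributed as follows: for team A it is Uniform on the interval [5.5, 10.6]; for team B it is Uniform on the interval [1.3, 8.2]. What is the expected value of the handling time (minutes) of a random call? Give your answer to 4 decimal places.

Component means — A: 8.05; B: 4.75.
E[X] = 0.37·8.05 + 0.63·4.75 = 5.971.

5.9710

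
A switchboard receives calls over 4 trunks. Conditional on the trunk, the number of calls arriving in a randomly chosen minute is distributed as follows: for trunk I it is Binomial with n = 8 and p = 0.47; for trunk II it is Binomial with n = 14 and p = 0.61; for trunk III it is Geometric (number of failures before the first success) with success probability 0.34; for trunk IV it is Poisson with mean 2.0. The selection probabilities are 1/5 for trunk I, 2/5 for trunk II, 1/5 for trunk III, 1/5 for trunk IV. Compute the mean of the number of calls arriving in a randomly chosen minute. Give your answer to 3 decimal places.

4.956

Component means — I: 3.76; II: 8.54; III: 1.94118; IV: 2.
E[X] = 0.2·3.76 + 0.4·8.54 + 0.2·1.94118 + 0.2·2 = 4.95624.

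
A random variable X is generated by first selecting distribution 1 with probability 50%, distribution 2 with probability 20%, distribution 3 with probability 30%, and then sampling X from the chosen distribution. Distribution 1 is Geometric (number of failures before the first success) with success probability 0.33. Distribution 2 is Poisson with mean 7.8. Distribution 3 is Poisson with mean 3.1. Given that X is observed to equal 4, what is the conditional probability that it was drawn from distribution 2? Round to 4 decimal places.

0.1291

Likelihoods P(X=4 | ·): 1: 0.0664987; 2: 0.0631932; 3: 0.17335.
Posterior ∝ prior × likelihood. Numerator for 2: 0.2·0.0631932 = 0.0126386.
Normalizing constant: 0.5·0.0664987 + 0.2·0.0631932 + 0.3·0.17335 = 0.0978928.
P(2 | observation) = 0.0126386 / 0.0978928 = 0.129107.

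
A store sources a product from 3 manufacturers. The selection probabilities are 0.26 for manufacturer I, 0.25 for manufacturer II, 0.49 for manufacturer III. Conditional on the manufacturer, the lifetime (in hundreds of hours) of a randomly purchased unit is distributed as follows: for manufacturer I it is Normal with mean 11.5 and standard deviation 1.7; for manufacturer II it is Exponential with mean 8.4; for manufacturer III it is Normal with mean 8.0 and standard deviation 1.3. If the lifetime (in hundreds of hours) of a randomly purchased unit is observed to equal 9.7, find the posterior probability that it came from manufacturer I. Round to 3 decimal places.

Likelihoods f(9.7 | ·): I: 0.133973; II: 0.0375158; III: 0.130506.
Posterior ∝ prior × likelihood. Numerator for I: 0.26·0.133973 = 0.0348329.
Normalizing constant: 0.26·0.133973 + 0.25·0.0375158 + 0.49·0.130506 = 0.10816.
P(I | observation) = 0.0348329 / 0.10816 = 0.322049.

0.322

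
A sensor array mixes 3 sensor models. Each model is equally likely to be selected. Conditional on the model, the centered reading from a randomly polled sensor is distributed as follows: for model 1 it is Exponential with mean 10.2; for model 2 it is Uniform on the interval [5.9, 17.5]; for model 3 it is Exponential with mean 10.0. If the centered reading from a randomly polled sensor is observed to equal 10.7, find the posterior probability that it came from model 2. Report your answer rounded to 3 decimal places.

Likelihoods f(10.7 | ·): 1: 0.0343413; 2: 0.0862069; 3: 0.0343009.
Posterior ∝ prior × likelihood. Numerator for 2: 0.333333·0.0862069 = 0.0287356.
Normalizing constant: 0.333333·0.0343413 + 0.333333·0.0862069 + 0.333333·0.0343009 = 0.0516163.
P(2 | observation) = 0.0287356 / 0.0516163 = 0.556716.

0.557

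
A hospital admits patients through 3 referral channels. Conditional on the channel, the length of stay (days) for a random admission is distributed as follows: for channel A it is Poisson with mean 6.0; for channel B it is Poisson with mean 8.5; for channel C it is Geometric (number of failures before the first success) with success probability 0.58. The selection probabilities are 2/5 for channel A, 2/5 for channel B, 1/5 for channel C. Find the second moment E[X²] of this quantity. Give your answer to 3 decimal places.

For each component E[X²] = Var + (mean)², giving A: 42; B: 80.75; C: 1.77289.
Overall E[X²] = 0.4·42 + 0.4·80.75 + 0.2·1.77289 = 49.4546.

49.455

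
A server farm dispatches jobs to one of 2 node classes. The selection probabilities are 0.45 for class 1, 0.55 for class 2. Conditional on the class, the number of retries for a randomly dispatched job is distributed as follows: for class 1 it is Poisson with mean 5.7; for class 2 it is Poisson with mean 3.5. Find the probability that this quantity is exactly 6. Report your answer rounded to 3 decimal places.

0.114

Conditional on each class, P(X = 6): 1: 0.159382; 2: 0.0770983.
By total probability, P(X = 6) = 0.45·0.159382 + 0.55·0.0770983 = 0.114126.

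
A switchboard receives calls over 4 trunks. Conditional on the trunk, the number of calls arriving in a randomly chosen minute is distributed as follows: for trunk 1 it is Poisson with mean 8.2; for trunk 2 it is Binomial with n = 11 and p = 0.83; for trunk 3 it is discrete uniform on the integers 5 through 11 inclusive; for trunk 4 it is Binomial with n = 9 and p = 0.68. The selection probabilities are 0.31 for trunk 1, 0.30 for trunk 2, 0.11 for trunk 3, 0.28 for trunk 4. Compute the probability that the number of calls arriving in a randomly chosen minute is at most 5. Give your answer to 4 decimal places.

0.1599

Conditional on each trunk, P(X ≤ 5): 1: 0.173594; 2: 0.00510578; 3: 0.142857; 4: 0.31728.
By total probability, P(X ≤ 5) = 0.31·0.173594 + 0.3·0.00510578 + 0.11·0.142857 + 0.28·0.31728 = 0.159899.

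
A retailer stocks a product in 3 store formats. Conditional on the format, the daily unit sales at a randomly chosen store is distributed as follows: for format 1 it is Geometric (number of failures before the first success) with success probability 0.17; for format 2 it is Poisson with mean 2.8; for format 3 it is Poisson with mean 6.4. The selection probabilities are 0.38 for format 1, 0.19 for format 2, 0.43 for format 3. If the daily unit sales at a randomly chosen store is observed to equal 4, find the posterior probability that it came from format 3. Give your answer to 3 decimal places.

Likelihoods P(X=4 | ·): 1: 0.0806791; 2: 0.155739; 3: 0.116151.
Posterior ∝ prior × likelihood. Numerator for 3: 0.43·0.116151 = 0.049945.
Normalizing constant: 0.38·0.0806791 + 0.19·0.155739 + 0.43·0.116151 = 0.110193.
P(3 | observation) = 0.049945 / 0.110193 = 0.453249.

0.453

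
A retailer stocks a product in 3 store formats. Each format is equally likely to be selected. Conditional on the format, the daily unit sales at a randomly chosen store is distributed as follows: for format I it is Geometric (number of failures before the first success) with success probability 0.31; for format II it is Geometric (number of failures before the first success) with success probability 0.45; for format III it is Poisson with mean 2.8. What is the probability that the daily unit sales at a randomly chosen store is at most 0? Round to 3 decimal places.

0.274

Conditional on each format, P(X ≤ 0): I: 0.31; II: 0.45; III: 0.0608101.
By total probability, P(X ≤ 0) = 0.333333·0.31 + 0.333333·0.45 + 0.333333·0.0608101 = 0.273603.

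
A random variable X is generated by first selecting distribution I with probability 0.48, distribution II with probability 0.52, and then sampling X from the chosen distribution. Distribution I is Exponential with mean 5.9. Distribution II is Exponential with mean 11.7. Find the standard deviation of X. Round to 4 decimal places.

9.8127

Per component, I: μ=5.9, E[X²]=69.62; II: μ=11.7, E[X²]=273.78.
E[X] = 0.48·5.9 + 0.52·11.7 = 8.916.
E[X²] = 0.48·69.62 + 0.52·273.78 = 175.783.
Var(X) = E[X²] − (E[X])² = 175.783 − 79.4951 = 96.2881.
SD(X) = √96.2881 = 9.81265.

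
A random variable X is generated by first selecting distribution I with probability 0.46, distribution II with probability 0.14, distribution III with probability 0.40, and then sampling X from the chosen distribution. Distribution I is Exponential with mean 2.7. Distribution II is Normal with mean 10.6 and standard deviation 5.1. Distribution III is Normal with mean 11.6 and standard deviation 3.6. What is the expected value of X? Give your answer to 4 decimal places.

Component means — I: 2.7; II: 10.6; III: 11.6.
E[X] = 0.46·2.7 + 0.14·10.6 + 0.4·11.6 = 7.366.

7.3660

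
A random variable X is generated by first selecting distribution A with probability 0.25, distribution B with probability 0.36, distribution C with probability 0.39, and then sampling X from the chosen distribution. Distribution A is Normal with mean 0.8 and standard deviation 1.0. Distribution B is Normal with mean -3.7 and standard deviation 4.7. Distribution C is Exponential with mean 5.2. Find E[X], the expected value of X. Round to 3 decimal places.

0.896

Component means — A: 0.8; B: -3.7; C: 5.2.
E[X] = 0.25·0.8 + 0.36·-3.7 + 0.39·5.2 = 0.896.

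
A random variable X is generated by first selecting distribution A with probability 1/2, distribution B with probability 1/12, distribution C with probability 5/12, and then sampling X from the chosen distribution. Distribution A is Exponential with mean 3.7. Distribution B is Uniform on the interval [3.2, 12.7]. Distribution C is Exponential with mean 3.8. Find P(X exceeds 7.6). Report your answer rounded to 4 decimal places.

Conditional on each component, P(X > 7.6): A: 0.128214; B: 0.536842; C: 0.135335.
By total probability, P(X > 7.6) = 0.5·0.128214 + 0.0833333·0.536842 + 0.416667·0.135335 = 0.165234.

0.1652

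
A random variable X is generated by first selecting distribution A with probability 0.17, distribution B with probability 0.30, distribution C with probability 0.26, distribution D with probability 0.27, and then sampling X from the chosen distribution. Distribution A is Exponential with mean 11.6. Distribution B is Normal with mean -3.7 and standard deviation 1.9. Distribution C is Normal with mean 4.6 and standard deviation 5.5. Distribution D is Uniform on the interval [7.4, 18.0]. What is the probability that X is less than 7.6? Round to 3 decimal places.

Conditional on each component, P(X < 7.6): A: 0.480647; B: 1; C: 0.70728; D: 0.0188679.
By total probability, P(X < 7.6) = 0.17·0.480647 + 0.3·1 + 0.26·0.70728 + 0.27·0.0188679 = 0.570697.

0.571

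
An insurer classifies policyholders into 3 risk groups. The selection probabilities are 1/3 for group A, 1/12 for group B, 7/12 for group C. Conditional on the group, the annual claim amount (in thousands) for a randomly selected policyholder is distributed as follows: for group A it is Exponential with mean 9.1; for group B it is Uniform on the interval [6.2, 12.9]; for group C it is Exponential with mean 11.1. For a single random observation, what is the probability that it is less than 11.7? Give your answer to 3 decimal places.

0.690

Conditional on each group, P(X < 11.7): A: 0.723547; B: 0.820896; C: 0.651478.
By total probability, P(X < 11.7) = 0.333333·0.723547 + 0.0833333·0.820896 + 0.583333·0.651478 = 0.689619.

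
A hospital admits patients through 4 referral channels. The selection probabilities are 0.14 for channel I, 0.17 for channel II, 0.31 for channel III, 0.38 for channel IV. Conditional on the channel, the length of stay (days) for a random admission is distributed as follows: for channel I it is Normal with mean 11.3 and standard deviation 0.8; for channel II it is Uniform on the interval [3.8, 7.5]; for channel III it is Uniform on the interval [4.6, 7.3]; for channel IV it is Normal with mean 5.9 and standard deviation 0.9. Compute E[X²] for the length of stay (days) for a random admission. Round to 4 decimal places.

48.2857

For each component E[X²] = Var + (mean)², giving I: 128.33; II: 33.0633; III: 36.01; IV: 35.62.
Overall E[X²] = 0.14·128.33 + 0.17·33.0633 + 0.31·36.01 + 0.38·35.62 = 48.2857.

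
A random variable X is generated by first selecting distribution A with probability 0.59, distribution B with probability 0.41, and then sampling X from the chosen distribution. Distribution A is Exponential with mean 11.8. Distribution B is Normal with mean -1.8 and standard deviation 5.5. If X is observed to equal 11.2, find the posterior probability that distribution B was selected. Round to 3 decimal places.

Likelihoods f(11.2 | ·): A: 0.0328024; B: 0.00444011.
Posterior ∝ prior × likelihood. Numerator for B: 0.41·0.00444011 = 0.00182045.
Normalizing constant: 0.59·0.0328024 + 0.41·0.00444011 = 0.0211739.
P(B | observation) = 0.00182045 / 0.0211739 = 0.085976.

0.086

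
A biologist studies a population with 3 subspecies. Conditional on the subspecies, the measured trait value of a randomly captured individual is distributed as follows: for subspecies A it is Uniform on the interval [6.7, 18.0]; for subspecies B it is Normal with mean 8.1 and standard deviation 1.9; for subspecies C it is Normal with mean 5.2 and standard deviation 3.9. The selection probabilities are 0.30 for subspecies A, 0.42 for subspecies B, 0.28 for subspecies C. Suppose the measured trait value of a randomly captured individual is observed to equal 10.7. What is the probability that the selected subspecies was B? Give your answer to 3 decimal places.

0.482

Likelihoods f(10.7 | ·): A: 0.0884956; B: 0.082325; C: 0.0378423.
Posterior ∝ prior × likelihood. Numerator for B: 0.42·0.082325 = 0.0345765.
Normalizing constant: 0.3·0.0884956 + 0.42·0.082325 + 0.28·0.0378423 = 0.071721.
P(B | observation) = 0.0345765 / 0.071721 = 0.482097.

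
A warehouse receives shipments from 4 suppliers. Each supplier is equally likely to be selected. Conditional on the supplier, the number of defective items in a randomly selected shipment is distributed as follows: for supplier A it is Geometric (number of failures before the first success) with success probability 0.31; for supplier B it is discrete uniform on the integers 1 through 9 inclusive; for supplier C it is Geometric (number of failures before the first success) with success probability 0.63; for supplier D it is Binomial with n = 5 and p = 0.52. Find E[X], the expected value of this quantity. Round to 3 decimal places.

2.603

Component means — A: 2.22581; B: 5; C: 0.587302; D: 2.6.
E[X] = 0.25·2.22581 + 0.25·5 + 0.25·0.587302 + 0.25·2.6 = 2.60328.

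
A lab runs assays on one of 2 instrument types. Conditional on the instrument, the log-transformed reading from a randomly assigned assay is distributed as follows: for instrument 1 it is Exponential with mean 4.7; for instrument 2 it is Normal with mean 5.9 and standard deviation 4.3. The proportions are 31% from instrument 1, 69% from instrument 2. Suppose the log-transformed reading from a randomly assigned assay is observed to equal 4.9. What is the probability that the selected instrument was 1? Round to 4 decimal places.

0.2718

Likelihoods f(4.9 | ·): 1: 0.0750114; 2: 0.090302.
Posterior ∝ prior × likelihood. Numerator for 1: 0.31·0.0750114 = 0.0232535.
Normalizing constant: 0.31·0.0750114 + 0.69·0.090302 = 0.0855619.
P(1 | observation) = 0.0232535 / 0.0855619 = 0.271774.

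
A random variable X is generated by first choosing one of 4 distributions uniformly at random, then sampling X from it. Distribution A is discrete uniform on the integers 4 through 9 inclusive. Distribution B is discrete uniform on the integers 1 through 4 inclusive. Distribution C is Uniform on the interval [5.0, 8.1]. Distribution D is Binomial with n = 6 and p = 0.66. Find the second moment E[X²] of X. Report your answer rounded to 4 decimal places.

For each component E[X²] = Var + (mean)², giving A: 45.1667; B: 7.5; C: 43.7033; D: 17.028.
Overall E[X²] = 0.25·45.1667 + 0.25·7.5 + 0.25·43.7033 + 0.25·17.028 = 28.3495.

28.3495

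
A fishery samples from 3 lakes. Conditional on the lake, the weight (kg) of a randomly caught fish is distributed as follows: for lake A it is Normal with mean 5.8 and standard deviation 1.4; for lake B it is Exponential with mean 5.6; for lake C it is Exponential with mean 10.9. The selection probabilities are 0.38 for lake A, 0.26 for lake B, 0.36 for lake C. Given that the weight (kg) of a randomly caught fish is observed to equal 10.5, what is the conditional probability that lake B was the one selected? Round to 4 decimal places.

Likelihoods f(10.5 | ·): A: 0.00101729; B: 0.0273848; C: 0.035012.
Posterior ∝ prior × likelihood. Numerator for B: 0.26·0.0273848 = 0.00712005.
Normalizing constant: 0.38·0.00101729 + 0.26·0.0273848 + 0.36·0.035012 = 0.0201109.
P(B | observation) = 0.00712005 / 0.0201109 = 0.354039.

0.3540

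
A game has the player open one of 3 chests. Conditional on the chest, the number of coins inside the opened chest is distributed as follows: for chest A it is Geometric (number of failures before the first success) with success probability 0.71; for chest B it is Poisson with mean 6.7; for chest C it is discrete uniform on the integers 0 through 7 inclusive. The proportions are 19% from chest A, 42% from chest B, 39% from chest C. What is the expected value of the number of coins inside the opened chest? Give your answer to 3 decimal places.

Component means — A: 0.408451; B: 6.7; C: 3.5.
E[X] = 0.19·0.408451 + 0.42·6.7 + 0.39·3.5 = 4.25661.

4.257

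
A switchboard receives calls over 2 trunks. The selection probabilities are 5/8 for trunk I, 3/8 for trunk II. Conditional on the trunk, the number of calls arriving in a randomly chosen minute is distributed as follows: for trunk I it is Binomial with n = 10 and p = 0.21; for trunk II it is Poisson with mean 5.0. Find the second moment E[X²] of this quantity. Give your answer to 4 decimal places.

15.0431

For each component E[X²] = Var + (mean)², giving I: 6.069; II: 30.
Overall E[X²] = 0.625·6.069 + 0.375·30 = 15.0431.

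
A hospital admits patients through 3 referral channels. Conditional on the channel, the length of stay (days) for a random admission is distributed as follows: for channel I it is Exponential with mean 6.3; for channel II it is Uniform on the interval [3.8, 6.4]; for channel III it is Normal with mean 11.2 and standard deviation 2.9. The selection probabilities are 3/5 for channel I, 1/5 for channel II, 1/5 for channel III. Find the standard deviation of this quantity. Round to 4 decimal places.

5.4910

Per component, I: μ=6.3, E[X²]=79.38; II: μ=5.1, E[X²]=26.5733; III: μ=11.2, E[X²]=133.85.
E[X] = 0.6·6.3 + 0.2·5.1 + 0.2·11.2 = 7.04.
E[X²] = 0.6·79.38 + 0.2·26.5733 + 0.2·133.85 = 79.7127.
Var(X) = E[X²] − (E[X])² = 79.7127 − 49.5616 = 30.1511.
SD(X) = √30.1511 = 5.491.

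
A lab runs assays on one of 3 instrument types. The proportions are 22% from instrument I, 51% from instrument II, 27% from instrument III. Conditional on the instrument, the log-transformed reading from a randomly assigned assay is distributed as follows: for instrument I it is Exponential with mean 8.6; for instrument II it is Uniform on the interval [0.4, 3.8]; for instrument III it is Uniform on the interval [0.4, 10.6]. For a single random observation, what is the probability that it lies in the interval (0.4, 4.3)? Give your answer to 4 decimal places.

0.6898

Conditional on each instrument, P(0.4 < X < 4.3): I: 0.348023; II: 1; III: 0.382353.
By total probability, P(0.4 < X < 4.3) = 0.22·0.348023 + 0.51·1 + 0.27·0.382353 = 0.6898.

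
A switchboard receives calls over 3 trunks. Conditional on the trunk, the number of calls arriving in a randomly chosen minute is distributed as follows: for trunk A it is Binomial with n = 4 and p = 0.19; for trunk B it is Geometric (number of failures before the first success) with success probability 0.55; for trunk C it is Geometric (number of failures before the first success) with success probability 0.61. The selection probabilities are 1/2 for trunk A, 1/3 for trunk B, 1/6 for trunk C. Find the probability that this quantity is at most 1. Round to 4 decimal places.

0.8243

Conditional on each trunk, P(X ≤ 1): A: 0.834362; B: 0.7975; C: 0.8479.
By total probability, P(X ≤ 1) = 0.5·0.834362 + 0.333333·0.7975 + 0.166667·0.8479 = 0.824331.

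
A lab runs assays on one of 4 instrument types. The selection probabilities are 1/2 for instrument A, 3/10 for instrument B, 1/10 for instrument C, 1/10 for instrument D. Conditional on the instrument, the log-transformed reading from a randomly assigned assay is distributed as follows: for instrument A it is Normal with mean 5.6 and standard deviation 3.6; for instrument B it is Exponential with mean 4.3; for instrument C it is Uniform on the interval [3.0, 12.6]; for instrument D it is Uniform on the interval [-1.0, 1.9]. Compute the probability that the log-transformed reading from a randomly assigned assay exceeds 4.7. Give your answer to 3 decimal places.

Conditional on each instrument, P(X > 4.7): A: 0.598706; B: 0.335202; C: 0.822917; D: 0.
By total probability, P(X > 4.7) = 0.5·0.598706 + 0.3·0.335202 + 0.1·0.822917 + 0.1·0 = 0.482205.

0.482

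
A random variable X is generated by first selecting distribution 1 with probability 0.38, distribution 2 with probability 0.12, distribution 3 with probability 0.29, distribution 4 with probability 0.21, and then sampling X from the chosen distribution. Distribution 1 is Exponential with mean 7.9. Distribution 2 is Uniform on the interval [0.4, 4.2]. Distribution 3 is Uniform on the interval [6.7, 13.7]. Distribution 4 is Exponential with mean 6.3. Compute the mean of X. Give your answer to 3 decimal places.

Component means — 1: 7.9; 2: 2.3; 3: 10.2; 4: 6.3.
E[X] = 0.38·7.9 + 0.12·2.3 + 0.29·10.2 + 0.21·6.3 = 7.559.

7.559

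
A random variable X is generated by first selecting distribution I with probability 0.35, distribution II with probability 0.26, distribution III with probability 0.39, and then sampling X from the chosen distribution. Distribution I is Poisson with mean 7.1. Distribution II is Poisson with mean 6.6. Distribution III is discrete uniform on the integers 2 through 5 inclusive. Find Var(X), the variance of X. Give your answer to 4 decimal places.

Per component, I: μ=7.1, E[X²]=57.51; II: μ=6.6, E[X²]=50.16; III: μ=3.5, E[X²]=13.5.
E[X] = 0.35·7.1 + 0.26·6.6 + 0.39·3.5 = 5.566.
E[X²] = 0.35·57.51 + 0.26·50.16 + 0.39·13.5 = 38.4351.
Var(X) = E[X²] − (E[X])² = 38.4351 − 30.9804 = 7.45474.

7.4547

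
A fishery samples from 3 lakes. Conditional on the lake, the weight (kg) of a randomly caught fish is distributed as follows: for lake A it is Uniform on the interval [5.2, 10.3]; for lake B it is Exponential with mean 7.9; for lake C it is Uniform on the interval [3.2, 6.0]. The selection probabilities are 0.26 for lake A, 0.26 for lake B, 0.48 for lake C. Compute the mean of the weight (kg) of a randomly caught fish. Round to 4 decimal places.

Component means — A: 7.75; B: 7.9; C: 4.6.
E[X] = 0.26·7.75 + 0.26·7.9 + 0.48·4.6 = 6.277.

6.2770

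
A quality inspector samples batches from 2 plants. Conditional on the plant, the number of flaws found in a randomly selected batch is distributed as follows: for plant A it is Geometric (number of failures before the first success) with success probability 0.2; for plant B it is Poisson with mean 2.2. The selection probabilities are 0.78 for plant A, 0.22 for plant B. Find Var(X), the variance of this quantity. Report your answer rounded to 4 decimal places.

16.6400

Per component, A: μ=4, E[X²]=36; B: μ=2.2, E[X²]=7.04.
E[X] = 0.78·4 + 0.22·2.2 = 3.604.
E[X²] = 0.78·36 + 0.22·7.04 = 29.6288.
Var(X) = E[X²] − (E[X])² = 29.6288 − 12.9888 = 16.64.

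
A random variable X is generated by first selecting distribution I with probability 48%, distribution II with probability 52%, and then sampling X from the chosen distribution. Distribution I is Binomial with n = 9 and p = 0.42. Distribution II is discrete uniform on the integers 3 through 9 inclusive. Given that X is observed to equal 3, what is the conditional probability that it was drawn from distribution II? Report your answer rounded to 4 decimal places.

Likelihoods P(X=3 | ·): I: 0.236916; II: 0.142857.
Posterior ∝ prior × likelihood. Numerator for II: 0.52·0.142857 = 0.0742857.
Normalizing constant: 0.48·0.236916 + 0.52·0.142857 = 0.188006.
P(II | observation) = 0.0742857 / 0.188006 = 0.395125.

0.3951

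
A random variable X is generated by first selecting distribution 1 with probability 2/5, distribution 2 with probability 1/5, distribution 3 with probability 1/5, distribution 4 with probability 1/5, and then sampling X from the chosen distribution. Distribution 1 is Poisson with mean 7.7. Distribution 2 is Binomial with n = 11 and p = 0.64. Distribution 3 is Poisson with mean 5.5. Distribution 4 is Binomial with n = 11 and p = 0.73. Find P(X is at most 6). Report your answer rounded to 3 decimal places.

Conditional on each component, P(X ≤ 6): 1: 0.351369; 2: 0.358101; 3: 0.686036; 4: 0.149284.
By total probability, P(X ≤ 6) = 0.4·0.351369 + 0.2·0.358101 + 0.2·0.686036 + 0.2·0.149284 = 0.379232.

0.379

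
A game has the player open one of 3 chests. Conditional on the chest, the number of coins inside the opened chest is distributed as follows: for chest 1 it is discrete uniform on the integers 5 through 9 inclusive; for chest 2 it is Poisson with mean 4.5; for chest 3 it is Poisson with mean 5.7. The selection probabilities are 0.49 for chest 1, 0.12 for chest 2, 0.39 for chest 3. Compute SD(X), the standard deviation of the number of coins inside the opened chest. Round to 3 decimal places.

2.122

Per component, 1: μ=7, E[X²]=51; 2: μ=4.5, E[X²]=24.75; 3: μ=5.7, E[X²]=38.19.
E[X] = 0.49·7 + 0.12·4.5 + 0.39·5.7 = 6.193.
E[X²] = 0.49·51 + 0.12·24.75 + 0.39·38.19 = 42.8541.
Var(X) = E[X²] − (E[X])² = 42.8541 − 38.3532 = 4.50085.
SD(X) = √4.50085 = 2.12152.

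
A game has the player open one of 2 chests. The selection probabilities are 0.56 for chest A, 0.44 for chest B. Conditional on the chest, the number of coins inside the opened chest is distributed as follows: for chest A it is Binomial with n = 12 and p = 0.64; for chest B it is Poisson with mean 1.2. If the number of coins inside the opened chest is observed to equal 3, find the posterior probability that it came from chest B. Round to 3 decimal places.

0.921

Likelihoods P(X=3 | ·): A: 0.00585713; B: 0.0867439.
Posterior ∝ prior × likelihood. Numerator for B: 0.44·0.0867439 = 0.0381673.
Normalizing constant: 0.56·0.00585713 + 0.44·0.0867439 = 0.0414473.
P(B | observation) = 0.0381673 / 0.0414473 = 0.920864.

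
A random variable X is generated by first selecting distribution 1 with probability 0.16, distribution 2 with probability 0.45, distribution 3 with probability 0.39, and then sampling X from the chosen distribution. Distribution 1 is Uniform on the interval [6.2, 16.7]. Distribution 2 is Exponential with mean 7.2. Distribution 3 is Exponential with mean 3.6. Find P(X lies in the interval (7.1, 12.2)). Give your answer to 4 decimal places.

Conditional on each component, P(7.1 < X < 12.2): 1: 0.485714; 2: 0.189323; 3: 0.105401.
By total probability, P(7.1 < X < 12.2) = 0.16·0.485714 + 0.45·0.189323 + 0.39·0.105401 = 0.204016.

0.2040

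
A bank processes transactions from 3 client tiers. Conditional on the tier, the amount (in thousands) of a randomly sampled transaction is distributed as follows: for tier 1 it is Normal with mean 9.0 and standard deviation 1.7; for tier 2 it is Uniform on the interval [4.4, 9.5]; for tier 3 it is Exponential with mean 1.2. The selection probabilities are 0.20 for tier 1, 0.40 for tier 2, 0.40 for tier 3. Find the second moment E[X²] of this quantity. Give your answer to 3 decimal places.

For each component E[X²] = Var + (mean)², giving 1: 83.89; 2: 50.47; 3: 2.88.
Overall E[X²] = 0.2·83.89 + 0.4·50.47 + 0.4·2.88 = 38.118.

38.118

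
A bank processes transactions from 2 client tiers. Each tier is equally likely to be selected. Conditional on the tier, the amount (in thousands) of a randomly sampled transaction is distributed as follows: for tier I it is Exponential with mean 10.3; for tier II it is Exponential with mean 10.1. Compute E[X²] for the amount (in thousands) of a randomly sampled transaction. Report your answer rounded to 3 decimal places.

For each component E[X²] = Var + (mean)², giving I: 212.18; II: 204.02.
Overall E[X²] = 0.5·212.18 + 0.5·204.02 = 208.1.

208.100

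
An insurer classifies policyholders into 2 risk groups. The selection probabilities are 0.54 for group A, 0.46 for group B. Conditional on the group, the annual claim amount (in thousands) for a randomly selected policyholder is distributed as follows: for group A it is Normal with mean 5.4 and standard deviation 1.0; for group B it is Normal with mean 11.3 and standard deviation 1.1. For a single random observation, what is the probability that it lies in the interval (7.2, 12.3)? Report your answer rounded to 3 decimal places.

Conditional on each group, P(7.2 < X < 12.3): A: 0.0359303; B: 0.818252.
By total probability, P(7.2 < X < 12.3) = 0.54·0.0359303 + 0.46·0.818252 = 0.395798.

0.396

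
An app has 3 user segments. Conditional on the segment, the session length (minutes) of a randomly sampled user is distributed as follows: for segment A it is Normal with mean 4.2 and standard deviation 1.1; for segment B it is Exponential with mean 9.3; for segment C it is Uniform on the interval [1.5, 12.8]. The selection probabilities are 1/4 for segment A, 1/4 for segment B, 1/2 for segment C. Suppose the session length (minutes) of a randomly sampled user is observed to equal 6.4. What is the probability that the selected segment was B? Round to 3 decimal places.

0.193

Likelihoods f(6.4 | ·): A: 0.0490827; B: 0.0540316; C: 0.0884956.
Posterior ∝ prior × likelihood. Numerator for B: 0.25·0.0540316 = 0.0135079.
Normalizing constant: 0.25·0.0490827 + 0.25·0.0540316 + 0.5·0.0884956 = 0.0700264.
P(B | observation) = 0.0135079 / 0.0700264 = 0.192897.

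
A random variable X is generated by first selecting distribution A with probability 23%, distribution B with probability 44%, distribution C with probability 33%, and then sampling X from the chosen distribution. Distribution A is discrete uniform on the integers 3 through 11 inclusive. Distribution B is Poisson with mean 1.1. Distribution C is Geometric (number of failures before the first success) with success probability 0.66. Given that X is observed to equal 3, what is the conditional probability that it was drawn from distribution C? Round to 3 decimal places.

0.129

Likelihoods P(X=3 | ·): A: 0.111111; B: 0.0738419; C: 0.0259406.
Posterior ∝ prior × likelihood. Numerator for C: 0.33·0.0259406 = 0.00856041.
Normalizing constant: 0.23·0.111111 + 0.44·0.0738419 + 0.33·0.0259406 = 0.0666064.
P(C | observation) = 0.00856041 / 0.0666064 = 0.128522.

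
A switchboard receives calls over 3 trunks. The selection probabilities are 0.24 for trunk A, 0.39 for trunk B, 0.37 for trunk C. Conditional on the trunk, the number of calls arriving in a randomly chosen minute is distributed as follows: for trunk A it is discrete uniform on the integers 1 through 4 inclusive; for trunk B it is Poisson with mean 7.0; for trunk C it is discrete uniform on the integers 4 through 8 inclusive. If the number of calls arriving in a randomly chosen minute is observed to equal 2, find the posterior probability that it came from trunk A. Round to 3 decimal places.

Likelihoods P(X=2 | ·): A: 0.25; B: 0.0223411; C: 0.
Posterior ∝ prior × likelihood. Numerator for A: 0.24·0.25 = 0.06.
Normalizing constant: 0.24·0.25 + 0.39·0.0223411 + 0.37·0 = 0.068713.
P(A | observation) = 0.06 / 0.068713 = 0.873197.

0.873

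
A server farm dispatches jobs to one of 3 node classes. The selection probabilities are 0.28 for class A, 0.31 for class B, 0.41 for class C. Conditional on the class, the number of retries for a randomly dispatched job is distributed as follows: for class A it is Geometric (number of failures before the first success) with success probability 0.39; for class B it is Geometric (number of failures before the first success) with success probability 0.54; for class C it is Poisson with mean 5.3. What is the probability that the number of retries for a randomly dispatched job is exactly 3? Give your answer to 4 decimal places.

0.0919

Conditional on each class, P(X = 3): A: 0.0885226; B: 0.0525614; C: 0.123856.
By total probability, P(X = 3) = 0.28·0.0885226 + 0.31·0.0525614 + 0.41·0.123856 = 0.0918612.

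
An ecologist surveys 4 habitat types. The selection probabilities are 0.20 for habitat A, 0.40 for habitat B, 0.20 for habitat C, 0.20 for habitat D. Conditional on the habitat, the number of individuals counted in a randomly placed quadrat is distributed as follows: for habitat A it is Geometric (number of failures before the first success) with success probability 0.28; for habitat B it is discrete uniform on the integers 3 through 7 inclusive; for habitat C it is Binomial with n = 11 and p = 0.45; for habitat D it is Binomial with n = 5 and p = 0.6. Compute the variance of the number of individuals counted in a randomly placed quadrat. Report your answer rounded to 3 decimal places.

Per component, A: μ=2.57143, E[X²]=15.7959; B: μ=5, E[X²]=27; C: μ=4.95, E[X²]=27.225; D: μ=3, E[X²]=10.2.
E[X] = 0.2·2.57143 + 0.4·5 + 0.2·4.95 + 0.2·3 = 4.10429.
E[X²] = 0.2·15.7959 + 0.4·27 + 0.2·27.225 + 0.2·10.2 = 21.4442.
Var(X) = E[X²] − (E[X])² = 21.4442 − 16.8452 = 4.59902.

4.599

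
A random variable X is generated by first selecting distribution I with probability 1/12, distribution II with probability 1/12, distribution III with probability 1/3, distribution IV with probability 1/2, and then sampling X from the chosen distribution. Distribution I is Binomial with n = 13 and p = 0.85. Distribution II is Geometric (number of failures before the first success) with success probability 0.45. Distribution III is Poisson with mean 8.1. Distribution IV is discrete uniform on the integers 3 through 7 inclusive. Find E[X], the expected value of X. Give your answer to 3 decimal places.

Component means — I: 11.05; II: 1.22222; III: 8.1; IV: 5.
E[X] = 0.0833333·11.05 + 0.0833333·1.22222 + 0.333333·8.1 + 0.5·5 = 6.22269.

6.223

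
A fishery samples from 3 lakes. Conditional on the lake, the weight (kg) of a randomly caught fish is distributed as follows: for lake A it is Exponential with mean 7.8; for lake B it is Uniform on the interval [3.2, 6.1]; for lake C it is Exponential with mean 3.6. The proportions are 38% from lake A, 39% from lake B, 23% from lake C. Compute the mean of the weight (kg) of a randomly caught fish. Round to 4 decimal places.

5.6055

Component means — A: 7.8; B: 4.65; C: 3.6.
E[X] = 0.38·7.8 + 0.39·4.65 + 0.23·3.6 = 5.6055.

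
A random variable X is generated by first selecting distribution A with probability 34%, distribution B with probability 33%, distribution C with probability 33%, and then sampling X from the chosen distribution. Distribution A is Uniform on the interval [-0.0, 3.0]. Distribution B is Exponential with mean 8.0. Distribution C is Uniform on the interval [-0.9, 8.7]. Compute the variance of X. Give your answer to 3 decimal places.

31.127

Per component, A: μ=1.5, E[X²]=3; B: μ=8, E[X²]=128; C: μ=3.9, E[X²]=22.89.
E[X] = 0.34·1.5 + 0.33·8 + 0.33·3.9 = 4.437.
E[X²] = 0.34·3 + 0.33·128 + 0.33·22.89 = 50.8137.
Var(X) = E[X²] − (E[X])² = 50.8137 − 19.687 = 31.1267.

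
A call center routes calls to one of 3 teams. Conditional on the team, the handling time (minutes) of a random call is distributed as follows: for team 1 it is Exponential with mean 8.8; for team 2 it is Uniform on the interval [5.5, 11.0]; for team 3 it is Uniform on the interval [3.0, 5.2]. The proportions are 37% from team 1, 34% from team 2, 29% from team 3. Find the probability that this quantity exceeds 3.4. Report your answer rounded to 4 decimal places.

0.8287

Conditional on each team, P(X > 3.4): 1: 0.679523; 2: 1; 3: 0.818182.
By total probability, P(X > 3.4) = 0.37·0.679523 + 0.34·1 + 0.29·0.818182 = 0.828696.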